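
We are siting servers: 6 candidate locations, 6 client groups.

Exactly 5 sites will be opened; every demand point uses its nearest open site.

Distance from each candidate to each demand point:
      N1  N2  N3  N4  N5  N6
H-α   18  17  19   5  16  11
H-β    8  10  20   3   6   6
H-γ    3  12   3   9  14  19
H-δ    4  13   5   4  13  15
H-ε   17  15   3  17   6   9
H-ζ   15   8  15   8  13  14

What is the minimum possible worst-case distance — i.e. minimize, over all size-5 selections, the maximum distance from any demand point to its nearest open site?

Open {H-α, H-β, H-γ, H-δ, H-ζ}.
  Farthest demand point is N2 at distance 8 (to H-ζ); all others are ≤ 8.
With {H-α, H-β, H-γ, H-ε, H-ζ} the worst case is 8.
With {H-α, H-β, H-δ, H-ε, H-ζ} the worst case is 8.
No size-5 selection achieves below 8.

8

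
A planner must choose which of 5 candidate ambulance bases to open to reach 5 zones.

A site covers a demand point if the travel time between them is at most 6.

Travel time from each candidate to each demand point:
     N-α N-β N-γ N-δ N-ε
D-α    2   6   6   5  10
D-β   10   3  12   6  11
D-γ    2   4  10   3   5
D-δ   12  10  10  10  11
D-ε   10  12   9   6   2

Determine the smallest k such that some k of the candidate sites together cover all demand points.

Coverage sets (demand points within 6 of each site):
  D-α: {N-α, N-β, N-γ, N-δ}
  D-β: {N-β, N-δ}
  D-γ: {N-α, N-β, N-δ, N-ε}
  D-δ: {}
  D-ε: {N-δ, N-ε}
No single site covers all 5 demand points.
But {D-α, D-γ} covers everything, so the minimum is 2.

2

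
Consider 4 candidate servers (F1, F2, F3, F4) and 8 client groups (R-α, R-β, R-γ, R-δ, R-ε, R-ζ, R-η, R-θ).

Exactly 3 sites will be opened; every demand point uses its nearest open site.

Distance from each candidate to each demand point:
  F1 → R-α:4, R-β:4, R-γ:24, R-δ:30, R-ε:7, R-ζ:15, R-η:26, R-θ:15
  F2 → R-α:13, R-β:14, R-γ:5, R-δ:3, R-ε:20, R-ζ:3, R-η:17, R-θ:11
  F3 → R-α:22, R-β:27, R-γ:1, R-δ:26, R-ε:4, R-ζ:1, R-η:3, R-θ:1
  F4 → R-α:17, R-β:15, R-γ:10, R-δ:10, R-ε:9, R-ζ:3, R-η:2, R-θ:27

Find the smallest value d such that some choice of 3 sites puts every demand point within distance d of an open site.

4

Open {F1, F2, F3}.
  Farthest demand point is R-α at distance 4 (to F1); all others are ≤ 4.
With {F1, F3, F4} the worst case is 10.
With {F1, F2, F4} the worst case is 11.
No size-3 selection achieves below 4.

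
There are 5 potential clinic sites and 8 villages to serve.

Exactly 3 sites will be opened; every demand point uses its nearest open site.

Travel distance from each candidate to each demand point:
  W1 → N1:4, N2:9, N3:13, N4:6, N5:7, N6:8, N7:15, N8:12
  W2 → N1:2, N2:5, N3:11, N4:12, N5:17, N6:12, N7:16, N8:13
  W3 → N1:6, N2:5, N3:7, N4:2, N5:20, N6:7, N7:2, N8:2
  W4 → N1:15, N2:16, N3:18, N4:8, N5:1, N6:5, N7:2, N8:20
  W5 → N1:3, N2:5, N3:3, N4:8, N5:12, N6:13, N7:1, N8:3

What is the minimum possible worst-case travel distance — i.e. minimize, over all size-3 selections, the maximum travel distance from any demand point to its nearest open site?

Open {W3, W4, W5}.
  Farthest demand point is N2 at travel distance 5 (to W3); all others are ≤ 5.
With {W1, W4, W5} the worst case is 6.
With {W1, W2, W3} the worst case is 7.
No size-3 selection achieves below 5.

5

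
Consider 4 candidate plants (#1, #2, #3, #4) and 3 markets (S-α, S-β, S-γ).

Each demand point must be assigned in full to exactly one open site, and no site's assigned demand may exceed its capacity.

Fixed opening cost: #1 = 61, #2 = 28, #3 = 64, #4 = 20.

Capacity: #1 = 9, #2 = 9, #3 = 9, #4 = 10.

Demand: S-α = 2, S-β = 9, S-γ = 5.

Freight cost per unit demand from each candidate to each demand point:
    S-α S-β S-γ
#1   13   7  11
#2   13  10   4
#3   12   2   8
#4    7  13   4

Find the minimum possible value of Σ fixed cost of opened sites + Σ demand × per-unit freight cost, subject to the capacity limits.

Open {#3, #4}; cheapest assignment that respects the capacities:
  #3 (cap 9, load 9): S-β — cost 9×2 = 18
  #4 (cap 10, load 7): S-α, S-γ — cost 2×7 + 5×4 = 34
  Shipping 52, fixed 84 → total 136.
  Any other capacity-feasible assignment to {#3, #4} ships for at least 52.
Compare {#2, #3}: its best feasible assignment gives total 156.
Compare {#2, #3, #4}: its best feasible assignment gives total 164.
Every other set of open sites that can feasibly serve all demand totals ≥ 156 even under its best assignment. Minimum: 136.

136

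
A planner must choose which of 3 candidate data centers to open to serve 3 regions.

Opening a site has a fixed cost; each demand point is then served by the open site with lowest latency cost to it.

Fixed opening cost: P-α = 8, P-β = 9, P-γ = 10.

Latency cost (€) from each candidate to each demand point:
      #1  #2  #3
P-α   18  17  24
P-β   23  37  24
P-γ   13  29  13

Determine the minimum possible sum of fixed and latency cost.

Open {P-α, P-γ}: assign each demand point to its cheapest open site.
  #1→P-γ 13, #2→P-α 17, #3→P-γ 13
  latency cost 43, fixed 18 → total 61.
Compare {P-γ}: latency cost 55 + fixed 10 = 65.
Compare {P-α}: latency cost 59 + fixed 8 = 67.
Compare {P-α, P-β, P-γ}: latency cost 43 + fixed 27 = 70.
All other subsets cost ≥ 65. Minimum total cost: 61.

61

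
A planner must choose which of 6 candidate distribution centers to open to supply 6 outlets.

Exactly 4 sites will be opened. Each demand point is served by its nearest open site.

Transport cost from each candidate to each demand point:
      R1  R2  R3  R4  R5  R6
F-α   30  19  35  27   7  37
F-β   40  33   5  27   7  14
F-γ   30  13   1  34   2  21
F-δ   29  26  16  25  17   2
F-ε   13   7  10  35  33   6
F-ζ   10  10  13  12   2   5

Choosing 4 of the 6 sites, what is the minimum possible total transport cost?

Open {F-γ, F-δ, F-ε, F-ζ}.
  R1→F-ζ 10, R2→F-ε 7, R3→F-γ 1, R4→F-ζ 12, R5→F-γ 2, R6→F-δ 2  ⇒ total 34.
Compare {F-α, F-γ, F-δ, F-ζ}: total 37.
Compare {F-α, F-γ, F-ε, F-ζ}: total 37.
No size-4 selection does better; minimum is 34.

34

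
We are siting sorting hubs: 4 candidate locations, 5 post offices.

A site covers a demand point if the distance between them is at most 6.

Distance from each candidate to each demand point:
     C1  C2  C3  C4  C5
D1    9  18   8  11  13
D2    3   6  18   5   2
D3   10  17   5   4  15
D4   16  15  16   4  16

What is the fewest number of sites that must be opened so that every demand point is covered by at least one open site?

Coverage sets (demand points within 6 of each site):
  D1: {}
  D2: {C1, C2, C4, C5}
  D3: {C3, C4}
  D4: {C4}
No single site covers all 5 demand points.
But {D2, D3} covers everything, so the minimum is 2.

2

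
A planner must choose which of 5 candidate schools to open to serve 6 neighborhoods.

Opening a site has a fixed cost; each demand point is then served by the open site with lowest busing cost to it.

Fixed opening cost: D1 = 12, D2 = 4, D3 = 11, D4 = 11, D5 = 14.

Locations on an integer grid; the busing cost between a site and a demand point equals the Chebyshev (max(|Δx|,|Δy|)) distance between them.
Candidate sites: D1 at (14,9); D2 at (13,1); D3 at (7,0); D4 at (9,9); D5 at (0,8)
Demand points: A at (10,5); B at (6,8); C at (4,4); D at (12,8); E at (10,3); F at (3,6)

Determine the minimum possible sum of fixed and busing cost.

38

Open {D4}: assign each demand point to its cheapest open site.
  A→D4 4, B→D4 3, C→D4 5, D→D4 3, E→D4 6, F→D4 6
  busing cost 27, fixed 11 → total 38.
Compare {D2, D4}: busing cost 24 + fixed 15 = 39.
Compare {D2}: busing cost 40 + fixed 4 = 44.
Compare {D3}: busing cost 34 + fixed 11 = 45.
All other subsets cost ≥ 39. Minimum total cost: 38.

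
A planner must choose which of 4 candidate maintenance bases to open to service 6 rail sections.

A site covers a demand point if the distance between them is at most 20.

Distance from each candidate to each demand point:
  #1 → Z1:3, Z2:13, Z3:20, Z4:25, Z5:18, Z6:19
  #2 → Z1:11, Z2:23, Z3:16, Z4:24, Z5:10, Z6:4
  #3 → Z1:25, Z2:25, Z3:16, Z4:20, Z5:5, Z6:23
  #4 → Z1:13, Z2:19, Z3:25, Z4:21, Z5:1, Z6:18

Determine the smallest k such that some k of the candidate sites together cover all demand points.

2

Coverage sets (demand points within 20 of each site):
  #1: {Z1, Z2, Z3, Z5, Z6}
  #2: {Z1, Z3, Z5, Z6}
  #3: {Z3, Z4, Z5}
  #4: {Z1, Z2, Z5, Z6}
No single site covers all 6 demand points.
But {#1, #3} covers everything, so the minimum is 2.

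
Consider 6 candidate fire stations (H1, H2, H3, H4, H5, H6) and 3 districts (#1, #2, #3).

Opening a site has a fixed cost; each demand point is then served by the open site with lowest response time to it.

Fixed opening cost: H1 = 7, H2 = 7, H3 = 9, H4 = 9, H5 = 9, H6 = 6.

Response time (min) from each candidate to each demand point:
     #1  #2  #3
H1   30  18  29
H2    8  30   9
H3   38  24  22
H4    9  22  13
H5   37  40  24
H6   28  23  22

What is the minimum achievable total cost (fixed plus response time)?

Open {H1, H2}: assign each demand point to its cheapest open site.
  #1→H2 8, #2→H1 18, #3→H2 9
  response time 35, fixed 14 → total 49.
Compare {H4}: response time 44 + fixed 9 = 53.
Compare {H2, H6}: response time 40 + fixed 13 = 53.
Compare {H2}: response time 47 + fixed 7 = 54.
All other subsets cost ≥ 53. Minimum total cost: 49.

49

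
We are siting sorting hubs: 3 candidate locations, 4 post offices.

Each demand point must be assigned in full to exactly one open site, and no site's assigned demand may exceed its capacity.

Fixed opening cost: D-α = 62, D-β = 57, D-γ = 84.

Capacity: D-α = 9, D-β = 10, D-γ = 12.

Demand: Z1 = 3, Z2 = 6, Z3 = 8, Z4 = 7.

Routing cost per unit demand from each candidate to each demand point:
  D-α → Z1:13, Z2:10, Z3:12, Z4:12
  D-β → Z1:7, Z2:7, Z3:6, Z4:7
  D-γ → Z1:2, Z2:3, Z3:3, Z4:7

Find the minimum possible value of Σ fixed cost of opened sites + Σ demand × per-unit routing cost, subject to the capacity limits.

342

Open {D-α, D-β, D-γ}; cheapest assignment that respects the capacities:
  D-α (cap 9, load 6): Z2 — cost 6×10 = 60
  D-β (cap 10, load 7): Z4 — cost 7×7 = 49
  D-γ (cap 12, load 11): Z1, Z3 — cost 3×2 + 8×3 = 30
  Shipping 139, fixed 203 → total 342.
  Any other capacity-feasible assignment to {D-α, D-β, D-γ} ships for at least 139.
Total demand is 24 and no other set of sites has combined capacity ≥ 24, so {D-α, D-β, D-γ} is the only feasible choice of open sites. Minimum: 342.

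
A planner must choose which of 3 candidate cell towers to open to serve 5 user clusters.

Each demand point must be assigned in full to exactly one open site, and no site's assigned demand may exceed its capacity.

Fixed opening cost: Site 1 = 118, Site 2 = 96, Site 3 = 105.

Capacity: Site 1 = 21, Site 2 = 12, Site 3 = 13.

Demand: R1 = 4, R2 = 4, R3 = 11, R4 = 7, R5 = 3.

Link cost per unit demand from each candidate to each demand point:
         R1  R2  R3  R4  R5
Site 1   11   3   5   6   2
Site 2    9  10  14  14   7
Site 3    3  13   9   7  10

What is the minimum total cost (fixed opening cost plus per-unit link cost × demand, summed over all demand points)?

Open {Site 1, Site 3}; cheapest assignment that respects the capacities:
  Site 1 (cap 21, load 18): R2, R3, R5 — cost 4×3 + 11×5 + 3×2 = 73
  Site 3 (cap 13, load 11): R1, R4 — cost 4×3 + 7×7 = 61
  Shipping 134, fixed 223 → total 357.
  Any other capacity-feasible assignment to {Site 1, Site 3} ships for at least 134.
Compare {Site 1, Site 2}: its best feasible assignment gives total 393.
Compare {Site 1, Site 2, Site 3}: its best feasible assignment gives total 453.
Every other set of open sites that can feasibly serve all demand totals ≥ 393 even under its best assignment. Minimum: 357.

357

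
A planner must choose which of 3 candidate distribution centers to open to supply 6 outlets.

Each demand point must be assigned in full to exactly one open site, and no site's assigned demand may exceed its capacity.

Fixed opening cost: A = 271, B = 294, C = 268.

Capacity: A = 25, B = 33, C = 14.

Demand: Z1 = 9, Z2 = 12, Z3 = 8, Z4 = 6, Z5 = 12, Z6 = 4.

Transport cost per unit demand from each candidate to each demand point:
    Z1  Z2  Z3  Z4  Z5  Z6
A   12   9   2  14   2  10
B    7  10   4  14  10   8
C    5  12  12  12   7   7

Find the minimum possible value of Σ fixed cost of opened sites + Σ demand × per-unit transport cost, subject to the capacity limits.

Open {A, B}; cheapest assignment that respects the capacities:
  A (cap 25, load 20): Z3, Z5 — cost 8×2 + 12×2 = 40
  B (cap 33, load 31): Z1, Z2, Z4, Z6 — cost 9×7 + 12×10 + 6×14 + 4×8 = 299
  Shipping 339, fixed 565 → total 904.
  Any other capacity-feasible assignment to {A, B} ships for at least 339.
Compare {A, B, C}: its best feasible assignment gives total 1150.
Every other set of open sites that can feasibly serve all demand totals ≥ 1150 even under its best assignment. Minimum: 904.

904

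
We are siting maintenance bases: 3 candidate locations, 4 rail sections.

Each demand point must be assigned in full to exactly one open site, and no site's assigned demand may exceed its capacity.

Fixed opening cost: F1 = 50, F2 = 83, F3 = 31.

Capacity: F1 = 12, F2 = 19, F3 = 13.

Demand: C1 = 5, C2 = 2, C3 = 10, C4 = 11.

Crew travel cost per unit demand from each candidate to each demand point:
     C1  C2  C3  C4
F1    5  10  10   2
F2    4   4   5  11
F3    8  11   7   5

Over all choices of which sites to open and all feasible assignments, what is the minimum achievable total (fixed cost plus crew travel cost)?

233

Open {F1, F2}; cheapest assignment that respects the capacities:
  F1 (cap 12, load 11): C4 — cost 11×2 = 22
  F2 (cap 19, load 17): C1, C2, C3 — cost 5×4 + 2×4 + 10×5 = 78
  Shipping 100, fixed 133 → total 233.
  Any other capacity-feasible assignment to {F1, F2} ships for at least 100.
Compare {F2, F3}: its best feasible assignment gives total 247.
Compare {F1, F2, F3}: its best feasible assignment gives total 264.
Every other set of open sites that can feasibly serve all demand totals ≥ 247 even under its best assignment. Minimum: 233.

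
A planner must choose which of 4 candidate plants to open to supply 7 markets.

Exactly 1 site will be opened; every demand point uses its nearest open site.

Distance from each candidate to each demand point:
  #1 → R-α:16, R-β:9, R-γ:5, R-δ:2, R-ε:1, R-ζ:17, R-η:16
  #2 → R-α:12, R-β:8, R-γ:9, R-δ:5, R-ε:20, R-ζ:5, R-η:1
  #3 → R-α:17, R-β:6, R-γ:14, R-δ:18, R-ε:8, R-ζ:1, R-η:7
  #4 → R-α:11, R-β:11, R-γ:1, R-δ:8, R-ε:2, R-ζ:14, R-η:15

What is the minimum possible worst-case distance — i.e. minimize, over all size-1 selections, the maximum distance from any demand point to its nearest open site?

15

Open {#4}.
  Farthest demand point is R-η at distance 15 (to #4); all others are ≤ 15.
With {#1} the worst case is 17.
With {#3} the worst case is 18.
No size-1 selection achieves below 15.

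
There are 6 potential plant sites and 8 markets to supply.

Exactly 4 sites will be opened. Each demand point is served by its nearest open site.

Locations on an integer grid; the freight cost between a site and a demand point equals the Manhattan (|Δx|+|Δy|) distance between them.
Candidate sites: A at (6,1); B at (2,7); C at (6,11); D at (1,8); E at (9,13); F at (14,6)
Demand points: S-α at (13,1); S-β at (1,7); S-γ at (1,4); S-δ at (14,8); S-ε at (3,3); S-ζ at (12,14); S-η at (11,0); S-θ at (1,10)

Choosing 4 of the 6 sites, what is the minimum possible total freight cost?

Open {A, D, E, F}.
  S-α→F 6, S-β→D 1, S-γ→D 4, S-δ→F 2, S-ε→A 5, S-ζ→E 4, S-η→A 6, S-θ→D 2  ⇒ total 30.
Compare {A, B, E, F}: total 32.
Compare {B, D, E, F}: total 33.
No size-4 selection does better; minimum is 30.

30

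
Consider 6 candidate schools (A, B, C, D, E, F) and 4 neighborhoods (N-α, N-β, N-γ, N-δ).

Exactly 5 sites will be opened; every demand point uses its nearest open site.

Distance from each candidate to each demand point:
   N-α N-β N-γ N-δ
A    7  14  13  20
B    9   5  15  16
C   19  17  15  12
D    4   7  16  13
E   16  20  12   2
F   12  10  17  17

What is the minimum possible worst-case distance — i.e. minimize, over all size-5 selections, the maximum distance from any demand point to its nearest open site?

12

Open {A, B, C, D, E}.
  Farthest demand point is N-γ at distance 12 (to E); all others are ≤ 12.
With {A, B, C, E, F} the worst case is 12.
With {A, B, D, E, F} the worst case is 12.
No size-5 selection achieves below 12.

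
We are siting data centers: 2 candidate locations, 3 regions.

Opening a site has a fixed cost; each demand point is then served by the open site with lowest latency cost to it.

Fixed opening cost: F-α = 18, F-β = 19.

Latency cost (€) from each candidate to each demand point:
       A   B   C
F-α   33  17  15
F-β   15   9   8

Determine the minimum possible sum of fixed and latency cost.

51

Open {F-β}: assign each demand point to its cheapest open site.
  A→F-β 15, B→F-β 9, C→F-β 8
  latency cost 32, fixed 19 → total 51.
Compare {F-α, F-β}: latency cost 32 + fixed 37 = 69.
Compare {F-α}: latency cost 65 + fixed 18 = 83.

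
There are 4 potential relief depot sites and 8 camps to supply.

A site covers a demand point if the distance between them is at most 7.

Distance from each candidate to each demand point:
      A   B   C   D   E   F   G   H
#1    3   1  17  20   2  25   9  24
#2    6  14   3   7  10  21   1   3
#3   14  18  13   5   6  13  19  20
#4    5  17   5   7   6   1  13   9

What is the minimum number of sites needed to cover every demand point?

3

Coverage sets (demand points within 7 of each site):
  #1: {A, B, E}
  #2: {A, C, D, G, H}
  #3: {D, E}
  #4: {A, C, D, E, F}
No 2 sites suffice: every size-2 union leaves at least one demand point uncovered.
But {#1, #2, #4} covers everything, so the minimum is 3.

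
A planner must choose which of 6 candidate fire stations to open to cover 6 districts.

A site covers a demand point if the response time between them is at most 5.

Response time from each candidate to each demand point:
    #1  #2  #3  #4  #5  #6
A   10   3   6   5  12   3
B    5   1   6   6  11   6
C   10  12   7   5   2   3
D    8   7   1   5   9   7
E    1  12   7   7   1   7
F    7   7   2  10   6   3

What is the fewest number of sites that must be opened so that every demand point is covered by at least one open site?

Coverage sets (demand points within 5 of each site):
  A: {#2, #4, #6}
  B: {#1, #2}
  C: {#4, #5, #6}
  D: {#3, #4}
  E: {#1, #5}
  F: {#3, #6}
No 2 sites suffice: every size-2 union leaves at least one demand point uncovered.
But {A, D, E} covers everything, so the minimum is 3.

3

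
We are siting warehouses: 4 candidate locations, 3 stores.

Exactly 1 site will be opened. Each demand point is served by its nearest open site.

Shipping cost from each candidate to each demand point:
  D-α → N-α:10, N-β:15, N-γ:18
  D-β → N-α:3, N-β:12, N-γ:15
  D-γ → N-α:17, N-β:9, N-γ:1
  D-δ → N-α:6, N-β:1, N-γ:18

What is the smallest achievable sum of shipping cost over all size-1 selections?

Open {D-δ}.
  N-α→D-δ 6, N-β→D-δ 1, N-γ→D-δ 18  ⇒ total 25.
Compare {D-γ}: total 27.
Compare {D-β}: total 30.
No size-1 selection does better; minimum is 25.

25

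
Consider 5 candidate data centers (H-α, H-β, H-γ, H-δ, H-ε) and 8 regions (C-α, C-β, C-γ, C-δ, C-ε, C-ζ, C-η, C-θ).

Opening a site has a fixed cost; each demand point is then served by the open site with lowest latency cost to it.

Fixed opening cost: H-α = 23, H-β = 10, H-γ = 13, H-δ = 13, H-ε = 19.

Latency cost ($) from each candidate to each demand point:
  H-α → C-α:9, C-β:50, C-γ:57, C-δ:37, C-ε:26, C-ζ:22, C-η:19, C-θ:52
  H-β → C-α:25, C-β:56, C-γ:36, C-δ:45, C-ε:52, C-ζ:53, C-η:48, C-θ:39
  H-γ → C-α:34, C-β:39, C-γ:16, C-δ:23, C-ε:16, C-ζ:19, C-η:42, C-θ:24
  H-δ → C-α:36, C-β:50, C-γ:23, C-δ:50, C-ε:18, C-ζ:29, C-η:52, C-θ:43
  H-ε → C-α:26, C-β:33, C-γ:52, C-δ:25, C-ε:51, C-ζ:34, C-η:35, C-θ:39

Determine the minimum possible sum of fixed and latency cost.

201

Open {H-α, H-γ}: assign each demand point to its cheapest open site.
  C-α→H-α 9, C-β→H-γ 39, C-γ→H-γ 16, C-δ→H-γ 23, C-ε→H-γ 16, C-ζ→H-γ 19, C-η→H-α 19, C-θ→H-γ 24
  latency cost 165, fixed 36 → total 201.
Compare {H-α, H-β, H-γ}: latency cost 165 + fixed 46 = 211.
Compare {H-α, H-γ, H-δ}: latency cost 165 + fixed 49 = 214.
Compare {H-α, H-γ, H-ε}: latency cost 159 + fixed 55 = 214.
All other subsets cost ≥ 211. Minimum total cost: 201.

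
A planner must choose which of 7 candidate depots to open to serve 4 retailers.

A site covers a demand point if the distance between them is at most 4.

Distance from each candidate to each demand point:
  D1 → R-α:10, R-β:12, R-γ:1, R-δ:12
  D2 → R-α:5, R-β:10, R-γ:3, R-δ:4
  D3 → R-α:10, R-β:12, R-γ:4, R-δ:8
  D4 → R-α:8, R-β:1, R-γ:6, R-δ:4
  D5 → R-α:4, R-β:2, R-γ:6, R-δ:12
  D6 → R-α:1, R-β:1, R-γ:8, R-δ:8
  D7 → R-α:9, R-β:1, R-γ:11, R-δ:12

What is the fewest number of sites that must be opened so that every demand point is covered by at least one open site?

2

Coverage sets (demand points within 4 of each site):
  D1: {R-γ}
  D2: {R-γ, R-δ}
  D3: {R-γ}
  D4: {R-β, R-δ}
  D5: {R-α, R-β}
  D6: {R-α, R-β}
  D7: {R-β}
No single site covers all 4 demand points.
But {D2, D5} covers everything, so the minimum is 2.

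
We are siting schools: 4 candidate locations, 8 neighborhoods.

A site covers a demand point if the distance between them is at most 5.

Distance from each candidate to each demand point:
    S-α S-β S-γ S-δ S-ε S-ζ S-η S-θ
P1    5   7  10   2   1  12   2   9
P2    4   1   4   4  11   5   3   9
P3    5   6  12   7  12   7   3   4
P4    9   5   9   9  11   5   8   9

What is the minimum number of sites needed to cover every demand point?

3

Coverage sets (demand points within 5 of each site):
  P1: {S-α, S-δ, S-ε, S-η}
  P2: {S-α, S-β, S-γ, S-δ, S-ζ, S-η}
  P3: {S-α, S-η, S-θ}
  P4: {S-β, S-ζ}
No 2 sites suffice: every size-2 union leaves at least one demand point uncovered.
But {P1, P2, P3} covers everything, so the minimum is 3.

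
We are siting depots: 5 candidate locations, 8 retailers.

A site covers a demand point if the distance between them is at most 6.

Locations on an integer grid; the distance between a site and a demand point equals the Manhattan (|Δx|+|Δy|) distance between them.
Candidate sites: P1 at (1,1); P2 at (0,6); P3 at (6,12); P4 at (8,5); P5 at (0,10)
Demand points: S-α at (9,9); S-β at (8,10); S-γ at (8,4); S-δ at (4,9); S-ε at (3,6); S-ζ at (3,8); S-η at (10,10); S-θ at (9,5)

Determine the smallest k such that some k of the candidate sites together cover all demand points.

3

Coverage sets (demand points within 6 of each site):
  P1: {}
  P2: {S-ε, S-ζ}
  P3: {S-α, S-β, S-δ, S-η}
  P4: {S-α, S-β, S-γ, S-ε, S-θ}
  P5: {S-δ, S-ζ}
No 2 sites suffice: every size-2 union leaves at least one demand point uncovered.
But {P2, P3, P4} covers everything, so the minimum is 3.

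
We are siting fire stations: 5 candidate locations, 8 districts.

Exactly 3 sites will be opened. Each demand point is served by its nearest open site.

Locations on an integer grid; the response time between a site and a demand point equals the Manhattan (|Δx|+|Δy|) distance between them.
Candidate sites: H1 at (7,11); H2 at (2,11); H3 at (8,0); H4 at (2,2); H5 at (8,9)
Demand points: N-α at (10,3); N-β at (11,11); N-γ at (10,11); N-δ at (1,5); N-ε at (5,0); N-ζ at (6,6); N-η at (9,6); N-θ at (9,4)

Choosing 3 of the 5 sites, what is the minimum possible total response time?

Open {H3, H4, H5}.
  N-α→H3 5, N-β→H5 5, N-γ→H5 4, N-δ→H4 4, N-ε→H3 3, N-ζ→H5 5, N-η→H5 4, N-θ→H3 5  ⇒ total 35.
Compare {H1, H3, H4}: total 37.
Compare {H2, H3, H5}: total 38.
No size-3 selection does better; minimum is 35.

35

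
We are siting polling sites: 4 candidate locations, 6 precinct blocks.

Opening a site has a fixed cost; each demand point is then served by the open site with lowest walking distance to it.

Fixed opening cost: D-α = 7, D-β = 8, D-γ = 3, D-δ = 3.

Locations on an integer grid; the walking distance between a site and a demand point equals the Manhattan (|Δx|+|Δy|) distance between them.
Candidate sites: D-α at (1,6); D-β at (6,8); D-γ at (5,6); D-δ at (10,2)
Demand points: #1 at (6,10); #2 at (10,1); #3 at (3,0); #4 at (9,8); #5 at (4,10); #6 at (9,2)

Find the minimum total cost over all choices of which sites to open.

Open {D-β, D-δ}: assign each demand point to its cheapest open site.
  #1→D-β 2, #2→D-δ 1, #3→D-δ 9, #4→D-β 3, #5→D-β 4, #6→D-δ 1
  walking distance 20, fixed 11 → total 31.
Compare {D-γ, D-δ}: walking distance 26 + fixed 6 = 32.
Compare {D-β, D-γ, D-δ}: walking distance 19 + fixed 14 = 33.
Compare {D-α, D-β, D-δ}: walking distance 19 + fixed 18 = 37.
All other subsets cost ≥ 32. Minimum total cost: 31.

31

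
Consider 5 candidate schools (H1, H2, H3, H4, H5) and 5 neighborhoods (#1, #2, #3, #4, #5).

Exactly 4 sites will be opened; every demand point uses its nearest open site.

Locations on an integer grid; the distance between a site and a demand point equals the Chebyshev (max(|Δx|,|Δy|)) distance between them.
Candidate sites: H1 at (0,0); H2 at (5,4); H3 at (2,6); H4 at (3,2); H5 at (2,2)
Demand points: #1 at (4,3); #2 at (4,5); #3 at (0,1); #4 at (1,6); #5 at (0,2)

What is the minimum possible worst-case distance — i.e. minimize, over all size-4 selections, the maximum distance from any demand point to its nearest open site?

2

Open {H1, H2, H3, H4}.
  Farthest demand point is #5 at distance 2 (to H1); all others are ≤ 2.
With {H1, H2, H3, H5} the worst case is 2.
With {H1, H3, H4, H5} the worst case is 2.
No size-4 selection achieves below 2.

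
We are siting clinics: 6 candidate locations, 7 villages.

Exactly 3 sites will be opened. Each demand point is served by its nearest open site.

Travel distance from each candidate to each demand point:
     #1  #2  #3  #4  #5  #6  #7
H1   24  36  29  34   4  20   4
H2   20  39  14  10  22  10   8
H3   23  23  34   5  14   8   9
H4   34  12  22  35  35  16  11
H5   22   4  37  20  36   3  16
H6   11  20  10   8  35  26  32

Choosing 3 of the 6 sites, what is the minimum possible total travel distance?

Open {H1, H5, H6}.
  #1→H6 11, #2→H5 4, #3→H6 10, #4→H6 8, #5→H1 4, #6→H5 3, #7→H1 4  ⇒ total 44.
Compare {H3, H5, H6}: total 56.
Compare {H1, H2, H5}: total 59.
No size-3 selection does better; minimum is 44.

44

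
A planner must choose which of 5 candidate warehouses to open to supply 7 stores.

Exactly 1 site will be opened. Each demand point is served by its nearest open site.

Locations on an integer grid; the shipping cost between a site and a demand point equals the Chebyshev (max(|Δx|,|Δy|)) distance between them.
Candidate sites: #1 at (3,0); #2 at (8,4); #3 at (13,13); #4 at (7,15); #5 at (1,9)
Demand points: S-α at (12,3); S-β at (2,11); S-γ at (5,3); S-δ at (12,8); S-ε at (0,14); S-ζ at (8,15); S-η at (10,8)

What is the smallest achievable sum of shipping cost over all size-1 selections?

43

Open {#2}.
  S-α→#2 4, S-β→#2 7, S-γ→#2 3, S-δ→#2 4, S-ε→#2 10, S-ζ→#2 11, S-η→#2 4  ⇒ total 43.
Compare {#4}: total 51.
Compare {#5}: total 51.
No size-1 selection does better; minimum is 43.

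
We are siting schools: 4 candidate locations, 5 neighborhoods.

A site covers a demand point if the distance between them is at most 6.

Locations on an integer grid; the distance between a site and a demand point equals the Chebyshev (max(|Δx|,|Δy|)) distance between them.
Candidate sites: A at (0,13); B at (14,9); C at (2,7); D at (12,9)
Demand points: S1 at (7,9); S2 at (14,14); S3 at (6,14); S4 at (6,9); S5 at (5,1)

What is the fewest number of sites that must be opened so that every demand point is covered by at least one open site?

Coverage sets (demand points within 6 of each site):
  A: {S3, S4}
  B: {S2}
  C: {S1, S4, S5}
  D: {S1, S2, S3, S4}
No single site covers all 5 demand points.
But {C, D} covers everything, so the minimum is 2.

2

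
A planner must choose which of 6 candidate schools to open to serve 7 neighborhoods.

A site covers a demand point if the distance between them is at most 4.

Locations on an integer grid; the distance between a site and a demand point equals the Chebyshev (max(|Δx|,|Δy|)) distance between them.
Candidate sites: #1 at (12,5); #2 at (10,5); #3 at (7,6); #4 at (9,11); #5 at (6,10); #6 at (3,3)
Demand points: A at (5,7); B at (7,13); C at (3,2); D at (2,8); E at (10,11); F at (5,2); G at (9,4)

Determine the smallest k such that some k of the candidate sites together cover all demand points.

2

Coverage sets (demand points within 4 of each site):
  #1: {G}
  #2: {G}
  #3: {A, C, F, G}
  #4: {A, B, E}
  #5: {A, B, D, E}
  #6: {A, C, F}
No single site covers all 7 demand points.
But {#3, #5} covers everything, so the minimum is 2.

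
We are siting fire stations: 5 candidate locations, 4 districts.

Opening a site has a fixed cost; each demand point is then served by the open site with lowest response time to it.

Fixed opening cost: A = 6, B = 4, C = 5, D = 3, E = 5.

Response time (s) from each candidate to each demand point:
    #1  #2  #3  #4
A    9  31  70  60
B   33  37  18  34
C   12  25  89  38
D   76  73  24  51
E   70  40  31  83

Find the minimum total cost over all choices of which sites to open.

98

Open {B, C}: assign each demand point to its cheapest open site.
  #1→C 12, #2→C 25, #3→B 18, #4→B 34
  response time 89, fixed 9 → total 98.
Compare {A, B, C}: response time 86 + fixed 15 = 101.
Compare {B, C, D}: response time 89 + fixed 12 = 101.
Compare {A, B}: response time 92 + fixed 10 = 102.
All other subsets cost ≥ 101. Minimum total cost: 98.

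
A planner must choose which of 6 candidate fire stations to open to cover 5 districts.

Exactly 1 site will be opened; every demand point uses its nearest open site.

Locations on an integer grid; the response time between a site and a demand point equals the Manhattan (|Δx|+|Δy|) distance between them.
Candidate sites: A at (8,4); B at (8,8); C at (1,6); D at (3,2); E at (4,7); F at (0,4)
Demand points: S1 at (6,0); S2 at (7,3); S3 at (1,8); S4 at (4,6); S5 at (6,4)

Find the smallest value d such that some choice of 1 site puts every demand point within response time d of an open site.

Open {D}.
  Farthest demand point is S3 at response time 8 (to D); all others are ≤ 8.
With {E} the worst case is 9.
With {B} the worst case is 10.
No size-1 selection achieves below 8.

8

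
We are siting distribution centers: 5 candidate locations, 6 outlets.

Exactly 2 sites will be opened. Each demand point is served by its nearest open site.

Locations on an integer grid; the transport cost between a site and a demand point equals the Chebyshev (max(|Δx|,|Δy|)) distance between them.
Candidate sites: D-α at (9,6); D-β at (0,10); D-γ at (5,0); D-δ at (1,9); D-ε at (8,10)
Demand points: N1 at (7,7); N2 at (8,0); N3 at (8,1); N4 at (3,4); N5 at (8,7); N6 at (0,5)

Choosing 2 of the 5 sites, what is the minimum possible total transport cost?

Open {D-α, D-γ}.
  N1→D-α 2, N2→D-γ 3, N3→D-γ 3, N4→D-γ 4, N5→D-α 1, N6→D-γ 5  ⇒ total 18.
Compare {D-γ, D-ε}: total 21.
Compare {D-α, D-δ}: total 23.
No size-2 selection does better; minimum is 18.

18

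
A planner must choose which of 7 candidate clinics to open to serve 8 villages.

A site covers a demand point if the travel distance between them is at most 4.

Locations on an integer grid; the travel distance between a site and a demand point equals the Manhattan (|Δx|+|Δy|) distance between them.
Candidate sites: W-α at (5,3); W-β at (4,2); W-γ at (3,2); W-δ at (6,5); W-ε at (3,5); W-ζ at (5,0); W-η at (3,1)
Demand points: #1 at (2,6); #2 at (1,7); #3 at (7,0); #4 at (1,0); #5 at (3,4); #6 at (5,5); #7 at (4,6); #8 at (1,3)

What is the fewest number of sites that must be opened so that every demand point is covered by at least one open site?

2

Coverage sets (demand points within 4 of each site):
  W-α: {#5, #6, #7, #8}
  W-β: {#5, #6, #7, #8}
  W-γ: {#4, #5, #8}
  W-δ: {#5, #6, #7}
  W-ε: {#1, #2, #5, #6, #7, #8}
  W-ζ: {#3, #4}
  W-η: {#4, #5, #8}
No single site covers all 8 demand points.
But {W-ε, W-ζ} covers everything, so the minimum is 2.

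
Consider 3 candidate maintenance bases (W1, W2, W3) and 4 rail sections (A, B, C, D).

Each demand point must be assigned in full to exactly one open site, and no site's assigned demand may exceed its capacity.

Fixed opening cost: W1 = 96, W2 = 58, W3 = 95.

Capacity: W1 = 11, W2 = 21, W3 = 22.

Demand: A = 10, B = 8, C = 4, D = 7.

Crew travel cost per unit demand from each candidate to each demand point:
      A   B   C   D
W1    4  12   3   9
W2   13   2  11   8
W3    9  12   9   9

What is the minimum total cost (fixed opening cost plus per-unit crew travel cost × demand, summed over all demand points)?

310

Open {W1, W2}; cheapest assignment that respects the capacities:
  W1 (cap 11, load 10): A — cost 10×4 = 40
  W2 (cap 21, load 19): B, C, D — cost 8×2 + 4×11 + 7×8 = 116
  Shipping 156, fixed 154 → total 310.
  Any other capacity-feasible assignment to {W1, W2} ships for at least 156.
Compare {W2, W3}: its best feasible assignment gives total 351.
Compare {W1, W2, W3}: its best feasible assignment gives total 397.
Every other set of open sites that can feasibly serve all demand totals ≥ 351 even under its best assignment. Minimum: 310.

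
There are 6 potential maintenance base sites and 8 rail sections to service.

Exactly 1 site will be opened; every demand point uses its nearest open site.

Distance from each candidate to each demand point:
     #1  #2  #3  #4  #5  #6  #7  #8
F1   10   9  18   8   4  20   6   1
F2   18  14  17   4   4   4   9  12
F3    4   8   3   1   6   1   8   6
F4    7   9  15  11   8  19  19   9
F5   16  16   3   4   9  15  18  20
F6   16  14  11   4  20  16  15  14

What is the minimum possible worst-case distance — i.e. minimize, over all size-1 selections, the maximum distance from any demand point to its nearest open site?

Open {F3}.
  Farthest demand point is #2 at distance 8 (to F3); all others are ≤ 8.
With {F2} the worst case is 18.
With {F4} the worst case is 19.
No size-1 selection achieves below 8.

8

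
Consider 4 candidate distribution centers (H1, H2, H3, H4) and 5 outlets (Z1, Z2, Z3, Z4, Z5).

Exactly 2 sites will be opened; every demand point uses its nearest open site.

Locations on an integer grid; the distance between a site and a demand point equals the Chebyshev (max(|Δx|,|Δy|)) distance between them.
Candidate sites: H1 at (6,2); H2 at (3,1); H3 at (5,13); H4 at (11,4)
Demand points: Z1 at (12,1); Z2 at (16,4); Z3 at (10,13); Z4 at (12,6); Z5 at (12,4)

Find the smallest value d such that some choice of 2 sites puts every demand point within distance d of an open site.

5

Open {H3, H4}.
  Farthest demand point is Z2 at distance 5 (to H4); all others are ≤ 5.
With {H1, H4} the worst case is 9.
With {H2, H4} the worst case is 9.
No size-2 selection achieves below 5.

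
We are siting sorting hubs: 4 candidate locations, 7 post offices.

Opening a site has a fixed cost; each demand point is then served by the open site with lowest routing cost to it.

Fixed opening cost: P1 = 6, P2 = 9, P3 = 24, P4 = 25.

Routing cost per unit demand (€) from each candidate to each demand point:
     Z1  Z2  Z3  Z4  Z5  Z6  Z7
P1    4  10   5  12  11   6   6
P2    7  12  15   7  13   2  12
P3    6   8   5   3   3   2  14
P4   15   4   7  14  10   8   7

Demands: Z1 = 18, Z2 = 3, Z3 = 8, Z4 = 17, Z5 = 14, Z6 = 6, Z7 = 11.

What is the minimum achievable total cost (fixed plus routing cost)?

Open {P1, P3}: assign each demand point to its cheapest open site.
  Z1→P1 18×4=72, Z2→P3 3×8=24, Z3→P1 8×5=40, Z4→P3 17×3=51, Z5→P3 14×3=42, Z6→P3 6×2=12, Z7→P1 11×6=66
  routing cost 307, fixed 30 → total 337.
Compare {P1, P2, P3}: routing cost 307 + fixed 39 = 346.
Compare {P1, P3, P4}: routing cost 295 + fixed 55 = 350.
Compare {P1, P2, P3, P4}: routing cost 295 + fixed 64 = 359.
All other subsets cost ≥ 346. Minimum total cost: 337.

337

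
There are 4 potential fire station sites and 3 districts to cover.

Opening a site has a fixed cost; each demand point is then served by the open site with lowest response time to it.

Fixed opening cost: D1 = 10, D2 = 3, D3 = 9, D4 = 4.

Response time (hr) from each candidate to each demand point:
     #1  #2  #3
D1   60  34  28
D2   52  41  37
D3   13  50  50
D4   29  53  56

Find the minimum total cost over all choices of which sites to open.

94

Open {D1, D3}: assign each demand point to its cheapest open site.
  #1→D3 13, #2→D1 34, #3→D1 28
  response time 75, fixed 19 → total 94.
Compare {D1, D2, D3}: response time 75 + fixed 22 = 97.
Compare {D1, D3, D4}: response time 75 + fixed 23 = 98.
Compare {D1, D2, D3, D4}: response time 75 + fixed 26 = 101.
All other subsets cost ≥ 97. Minimum total cost: 94.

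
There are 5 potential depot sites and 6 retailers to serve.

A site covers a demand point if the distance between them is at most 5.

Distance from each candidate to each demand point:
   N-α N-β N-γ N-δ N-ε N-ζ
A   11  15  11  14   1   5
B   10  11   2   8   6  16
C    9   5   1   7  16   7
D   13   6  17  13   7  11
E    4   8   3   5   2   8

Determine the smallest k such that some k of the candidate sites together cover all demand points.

Coverage sets (demand points within 5 of each site):
  A: {N-ε, N-ζ}
  B: {N-γ}
  C: {N-β, N-γ}
  D: {}
  E: {N-α, N-γ, N-δ, N-ε}
No 2 sites suffice: every size-2 union leaves at least one demand point uncovered.
But {A, C, E} covers everything, so the minimum is 3.

3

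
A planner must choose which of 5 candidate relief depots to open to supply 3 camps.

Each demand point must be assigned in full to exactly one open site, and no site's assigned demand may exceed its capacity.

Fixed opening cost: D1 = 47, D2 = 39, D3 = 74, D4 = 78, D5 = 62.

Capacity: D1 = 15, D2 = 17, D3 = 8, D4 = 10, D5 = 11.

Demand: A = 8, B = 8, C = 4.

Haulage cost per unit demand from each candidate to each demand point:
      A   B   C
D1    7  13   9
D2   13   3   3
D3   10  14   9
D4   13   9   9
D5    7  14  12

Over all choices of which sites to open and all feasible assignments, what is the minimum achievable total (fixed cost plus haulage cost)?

178

Open {D1, D2}; cheapest assignment that respects the capacities:
  D1 (cap 15, load 8): A — cost 8×7 = 56
  D2 (cap 17, load 12): B, C — cost 8×3 + 4×3 = 36
  Shipping 92, fixed 86 → total 178.
  Any other capacity-feasible assignment to {D1, D2} ships for at least 92.
Compare {D2, D5}: its best feasible assignment gives total 193.
Compare {D2, D3}: its best feasible assignment gives total 229.
Every other set of open sites that can feasibly serve all demand totals ≥ 193 even under its best assignment. Minimum: 178.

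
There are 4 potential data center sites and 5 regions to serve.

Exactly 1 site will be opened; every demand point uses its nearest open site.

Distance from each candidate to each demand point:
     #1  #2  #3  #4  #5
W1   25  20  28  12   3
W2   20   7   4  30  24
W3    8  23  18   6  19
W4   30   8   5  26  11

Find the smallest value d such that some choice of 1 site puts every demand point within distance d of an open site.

Open {W3}.
  Farthest demand point is #2 at distance 23 (to W3); all others are ≤ 23.
With {W1} the worst case is 28.
With {W2} the worst case is 30.
No size-1 selection achieves below 23.

23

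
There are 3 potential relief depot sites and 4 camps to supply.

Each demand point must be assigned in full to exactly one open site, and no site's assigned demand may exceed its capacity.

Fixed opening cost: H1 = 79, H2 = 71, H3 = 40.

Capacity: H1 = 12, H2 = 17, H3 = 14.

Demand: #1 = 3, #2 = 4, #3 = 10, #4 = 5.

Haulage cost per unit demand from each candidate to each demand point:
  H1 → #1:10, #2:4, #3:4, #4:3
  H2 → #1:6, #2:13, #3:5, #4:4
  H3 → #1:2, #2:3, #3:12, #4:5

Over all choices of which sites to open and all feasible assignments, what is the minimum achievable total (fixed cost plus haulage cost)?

199

Open {H2, H3}; cheapest assignment that respects the capacities:
  H2 (cap 17, load 15): #3, #4 — cost 10×5 + 5×4 = 70
  H3 (cap 14, load 7): #1, #2 — cost 3×2 + 4×3 = 18
  Shipping 88, fixed 111 → total 199.
  Any other capacity-feasible assignment to {H2, H3} ships for at least 88.
Compare {H1, H3}: its best feasible assignment gives total 202.
Compare {H1, H2}: its best feasible assignment gives total 249.
Every other set of open sites that can feasibly serve all demand totals ≥ 202 even under its best assignment. Minimum: 199.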